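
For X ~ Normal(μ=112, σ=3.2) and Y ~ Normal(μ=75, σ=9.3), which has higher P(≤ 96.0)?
Y has higher probability (P(Y ≤ 96.0) = 0.9880 > P(X ≤ 96.0) = 0.0000)

Compute P(≤ 96.0) for each distribution:

X ~ Normal(μ=112, σ=3.2):
P(X ≤ 96.0) = 0.0000

Y ~ Normal(μ=75, σ=9.3):
P(Y ≤ 96.0) = 0.9880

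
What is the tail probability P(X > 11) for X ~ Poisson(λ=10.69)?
0.383781

We have X ~ Poisson(λ=10.69).

P(X > 11) = 1 - P(X ≤ 11)
                = 1 - F(11)
                = 1 - 0.616219
                = 0.383781

So there's approximately a 38.4% chance that X exceeds 11.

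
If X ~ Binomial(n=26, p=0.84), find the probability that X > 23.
0.190681

We have X ~ Binomial(n=26, p=0.84).

P(X > 23) = 1 - P(X ≤ 23)
                = 1 - F(23)
                = 1 - 0.809319
                = 0.190681

So there's approximately a 19.1% chance that X exceeds 23.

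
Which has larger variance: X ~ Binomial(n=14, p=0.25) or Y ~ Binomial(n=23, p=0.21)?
Y has larger variance (3.8157 > 2.6250)

Compute the variance for each distribution:

X ~ Binomial(n=14, p=0.25):
Var(X) = 2.6250

Y ~ Binomial(n=23, p=0.21):
Var(Y) = 3.8157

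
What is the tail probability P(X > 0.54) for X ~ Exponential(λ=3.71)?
0.134876

We have X ~ Exponential(λ=3.71).

P(X > 0.54) = 1 - P(X ≤ 0.54)
                = 1 - F(0.54)
                = 1 - 0.865124
                = 0.134876

So there's approximately a 13.5% chance that X exceeds 0.54.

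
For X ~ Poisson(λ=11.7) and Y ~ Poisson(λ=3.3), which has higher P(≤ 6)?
Y has higher probability (P(Y ≤ 6) = 0.9490 > P(X ≤ 6) = 0.0541)

Compute P(≤ 6) for each distribution:

X ~ Poisson(λ=11.7):
P(X ≤ 6) = 0.0541

Y ~ Poisson(λ=3.3):
P(Y ≤ 6) = 0.9490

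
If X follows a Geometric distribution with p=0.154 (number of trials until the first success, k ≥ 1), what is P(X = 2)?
0.130284

We have X ~ Geometric(p=0.154) (number of trials until the first success, k ≥ 1).

For a Geometric distribution, the PMF gives us the probability of each outcome.

Using the PMF formula:
P(X = 2) = 0.130284

Rounded to 4 decimal places: 0.1303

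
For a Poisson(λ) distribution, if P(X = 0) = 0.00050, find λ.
λ = 7.6009

For a Poisson(λ) distribution, the PMF at 0 is:
P(X = 0) = λ^0 e^(-λ) / 0! = e^(-λ)

Given P(X = 0) = 0.00050:
e^(-λ) = 0.00050
-λ = ln(0.00050)
λ = -ln(0.00050) = 7.6009

Verification: e^(-7.6009) = 0.00050 ✓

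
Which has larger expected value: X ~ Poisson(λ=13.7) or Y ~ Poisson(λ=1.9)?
X has larger mean (13.7000 > 1.9000)

Compute the expected value for each distribution:

X ~ Poisson(λ=13.7):
E[X] = 13.7000

Y ~ Poisson(λ=1.9):
E[Y] = 1.9000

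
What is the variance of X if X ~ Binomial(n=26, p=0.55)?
6.4350

We have X ~ Binomial(n=26, p=0.55).

For a Binomial distribution with n=26, p=0.55:
Var(X) = 6.4350

The variance measures the spread of the distribution around the mean.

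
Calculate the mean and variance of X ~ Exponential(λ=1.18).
E[X] = 0.8475, Var(X) = 0.7182

We have X ~ Exponential(λ=1.18).

For an Exponential distribution with λ=1.18:

Expected value:
E[X] = 0.8475

Variance:
Var(X) = 0.7182

Standard deviation:
σ = √Var(X) = 0.8475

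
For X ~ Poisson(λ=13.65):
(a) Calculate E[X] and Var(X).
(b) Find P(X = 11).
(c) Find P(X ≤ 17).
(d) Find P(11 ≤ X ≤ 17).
(a) E[X] = 13.6500, Var(X) = 13.6500
(b) P(X = 11) = 0.090612
(c) P(X ≤ 17) = 0.851195
(d) P(11 ≤ X ≤ 17) = 0.651142

We have X ~ Poisson(λ=13.65).

(a) Moments:
E[X] = 13.6500
Var(X) = 13.6500
σ = √Var(X) = 3.6946

(b) Point probability using PMF:
P(X = 11) = 0.090612

(c) Cumulative probability using CDF:
P(X ≤ 17) = F(17) = 0.851195

(d) Range probability:
P(11 ≤ X ≤ 17) = P(X ≤ 17) - P(X ≤ 10)
                   = F(17) - F(10)
                   = 0.851195 - 0.200053
                   = 0.651142

This means approximately 65.1% of outcomes fall in the interval [11, 17].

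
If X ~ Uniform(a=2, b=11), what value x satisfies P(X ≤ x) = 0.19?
3.7100

We have X ~ Uniform(a=2, b=11).

We want to find x such that P(X ≤ x) = 0.19.

This is the 19th percentile, which means 19% of values fall below this point.

Using the inverse CDF (quantile function):
x = F⁻¹(0.19) = 3.7100

Verification: P(X ≤ 3.7100) = 0.19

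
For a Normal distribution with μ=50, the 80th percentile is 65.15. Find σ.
σ = 18.0010

For X ~ Normal(μ, σ), the p-th percentile satisfies x = μ + z_p × σ,
where z_p = Φ⁻¹(p) is the standard normal quantile.

Step 1: z_{0.8} = Φ⁻¹(0.8) = 0.8416

Step 2: Solve for σ:
65.15 = 50 + 0.8416 × σ
σ = (65.15 - 50) / 0.8416
σ = 15.15 / 0.8416
σ = 18.0010

Verification: μ + z × σ = 50 + 0.8416 × 18.0010 = 65.15 ✓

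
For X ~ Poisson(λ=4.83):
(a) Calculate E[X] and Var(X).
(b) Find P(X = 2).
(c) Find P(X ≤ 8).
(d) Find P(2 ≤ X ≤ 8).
(a) E[X] = 4.8300, Var(X) = 4.8300
(b) P(X = 2) = 0.093158
(c) P(X ≤ 8) = 0.942440
(d) P(2 ≤ X ≤ 8) = 0.895879

We have X ~ Poisson(λ=4.83).

(a) Moments:
E[X] = 4.8300
Var(X) = 4.8300
σ = √Var(X) = 2.1977

(b) Point probability using PMF:
P(X = 2) = 0.093158

(c) Cumulative probability using CDF:
P(X ≤ 8) = F(8) = 0.942440

(d) Range probability:
P(2 ≤ X ≤ 8) = P(X ≤ 8) - P(X ≤ 1)
                   = F(8) - F(1)
                   = 0.942440 - 0.046561
                   = 0.895879

This means approximately 89.6% of outcomes fall in the interval [2, 8].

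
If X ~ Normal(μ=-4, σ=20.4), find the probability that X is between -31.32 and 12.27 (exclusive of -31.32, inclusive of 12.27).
0.697184

We have X ~ Normal(μ=-4, σ=20.4).

To find P(-31.32 < X ≤ 12.27), we use:
P(-31.32 < X ≤ 12.27) = P(X ≤ 12.27) - P(X ≤ -31.32)
                 = F(12.27) - F(-31.32)
                 = 0.787434 - 0.090250
                 = 0.697184

So there's approximately a 69.7% chance that X falls in this range.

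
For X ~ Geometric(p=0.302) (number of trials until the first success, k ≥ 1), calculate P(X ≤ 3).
0.659932

We have X ~ Geometric(p=0.302) (number of trials until the first success, k ≥ 1).

The CDF gives us P(X ≤ k).

Using the CDF:
P(X ≤ 3) = 0.659932

This means there's approximately a 66.0% chance that X is at most 3.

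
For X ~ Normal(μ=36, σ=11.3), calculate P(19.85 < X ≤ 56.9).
0.891338

We have X ~ Normal(μ=36, σ=11.3).

To find P(19.85 < X ≤ 56.9), we use:
P(19.85 < X ≤ 56.9) = P(X ≤ 56.9) - P(X ≤ 19.85)
                 = F(56.9) - F(19.85)
                 = 0.967811 - 0.076473
                 = 0.891338

So there's approximately a 89.1% chance that X falls in this range.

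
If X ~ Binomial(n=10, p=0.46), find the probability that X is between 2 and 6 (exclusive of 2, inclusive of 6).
0.797025

We have X ~ Binomial(n=10, p=0.46).

To find P(2 < X ≤ 6), we use:
P(2 < X ≤ 6) = P(X ≤ 6) - P(X ≤ 2)
                 = F(6) - F(2)
                 = 0.885939 - 0.088914
                 = 0.797025

So there's approximately a 79.7% chance that X falls in this range.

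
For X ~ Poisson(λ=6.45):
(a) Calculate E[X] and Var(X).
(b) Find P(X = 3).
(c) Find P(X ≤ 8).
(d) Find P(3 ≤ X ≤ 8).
(a) E[X] = 6.4500, Var(X) = 6.4500
(b) P(X = 3) = 0.070685
(c) P(X ≤ 8) = 0.797479
(d) P(3 ≤ X ≤ 8) = 0.752827

We have X ~ Poisson(λ=6.45).

(a) Moments:
E[X] = 6.4500
Var(X) = 6.4500
σ = √Var(X) = 2.5397

(b) Point probability using PMF:
P(X = 3) = 0.070685

(c) Cumulative probability using CDF:
P(X ≤ 8) = F(8) = 0.797479

(d) Range probability:
P(3 ≤ X ≤ 8) = P(X ≤ 8) - P(X ≤ 2)
                   = F(8) - F(2)
                   = 0.797479 - 0.044652
                   = 0.752827

This means approximately 75.3% of outcomes fall in the interval [3, 8].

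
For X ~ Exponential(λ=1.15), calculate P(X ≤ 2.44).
0.939554

We have X ~ Exponential(λ=1.15).

The CDF gives us P(X ≤ k).

Using the CDF:
P(X ≤ 2.44) = 0.939554

This means there's approximately a 94.0% chance that X is at most 2.44.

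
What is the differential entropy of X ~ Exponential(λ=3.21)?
-0.1663 nats

We have X ~ Exponential(λ=3.21).

The differential entropy measures the uncertainty or information content of the distribution.

For an Exponential distribution with λ=3.21:
h(X) = -0.1663 nats

(In bits, this would be -0.2399 bits.)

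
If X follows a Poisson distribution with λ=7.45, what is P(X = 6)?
0.138074

We have X ~ Poisson(λ=7.45).

For a Poisson distribution, the PMF gives us the probability of each outcome.

Using the PMF formula:
P(X = 6) = 0.138074

Rounded to 4 decimal places: 0.1381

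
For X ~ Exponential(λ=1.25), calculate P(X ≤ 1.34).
0.812692

We have X ~ Exponential(λ=1.25).

The CDF gives us P(X ≤ k).

Using the CDF:
P(X ≤ 1.34) = 0.812692

This means there's approximately a 81.3% chance that X is at most 1.34.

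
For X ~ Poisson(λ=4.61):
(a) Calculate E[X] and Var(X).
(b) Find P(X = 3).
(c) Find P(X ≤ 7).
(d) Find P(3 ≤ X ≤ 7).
(a) E[X] = 4.6100, Var(X) = 4.6100
(b) P(X = 3) = 0.162500
(c) P(X ≤ 7) = 0.904078
(d) P(3 ≤ X ≤ 7) = 0.742499

We have X ~ Poisson(λ=4.61).

(a) Moments:
E[X] = 4.6100
Var(X) = 4.6100
σ = √Var(X) = 2.1471

(b) Point probability using PMF:
P(X = 3) = 0.162500

(c) Cumulative probability using CDF:
P(X ≤ 7) = F(7) = 0.904078

(d) Range probability:
P(3 ≤ X ≤ 7) = P(X ≤ 7) - P(X ≤ 2)
                   = F(7) - F(2)
                   = 0.904078 - 0.161578
                   = 0.742499

This means approximately 74.2% of outcomes fall in the interval [3, 7].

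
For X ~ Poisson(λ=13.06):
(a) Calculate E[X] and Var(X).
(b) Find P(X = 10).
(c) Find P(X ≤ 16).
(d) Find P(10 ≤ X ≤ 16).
(a) E[X] = 13.0600, Var(X) = 13.0600
(b) P(X = 10) = 0.084680
(c) P(X ≤ 16) = 0.831150
(d) P(10 ≤ X ≤ 16) = 0.669265

We have X ~ Poisson(λ=13.06).

(a) Moments:
E[X] = 13.0600
Var(X) = 13.0600
σ = √Var(X) = 3.6139

(b) Point probability using PMF:
P(X = 10) = 0.084680

(c) Cumulative probability using CDF:
P(X ≤ 16) = F(16) = 0.831150

(d) Range probability:
P(10 ≤ X ≤ 16) = P(X ≤ 16) - P(X ≤ 9)
                   = F(16) - F(9)
                   = 0.831150 - 0.161885
                   = 0.669265

This means approximately 66.9% of outcomes fall in the interval [10, 16].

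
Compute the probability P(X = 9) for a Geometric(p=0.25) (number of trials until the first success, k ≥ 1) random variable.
0.025028

We have X ~ Geometric(p=0.25) (number of trials until the first success, k ≥ 1).

For a Geometric distribution, the PMF gives us the probability of each outcome.

Using the PMF formula:
P(X = 9) = 0.025028

Rounded to 4 decimal places: 0.0250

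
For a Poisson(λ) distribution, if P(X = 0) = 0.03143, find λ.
λ = 3.4600

For a Poisson(λ) distribution, the PMF at 0 is:
P(X = 0) = λ^0 e^(-λ) / 0! = e^(-λ)

Given P(X = 0) = 0.03143:
e^(-λ) = 0.03143
-λ = ln(0.03143)
λ = -ln(0.03143) = 3.4600

Verification: e^(-3.4600) = 0.03143 ✓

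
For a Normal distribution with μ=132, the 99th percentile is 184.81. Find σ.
σ = 22.7008

For X ~ Normal(μ, σ), the p-th percentile satisfies x = μ + z_p × σ,
where z_p = Φ⁻¹(p) is the standard normal quantile.

Step 1: z_{0.99} = Φ⁻¹(0.99) = 2.3263

Step 2: Solve for σ:
184.81 = 132 + 2.3263 × σ
σ = (184.81 - 132) / 2.3263
σ = 52.81 / 2.3263
σ = 22.7008

Verification: μ + z × σ = 132 + 2.3263 × 22.7008 = 184.81 ✓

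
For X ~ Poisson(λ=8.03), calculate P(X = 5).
0.090576

We have X ~ Poisson(λ=8.03).

For a Poisson distribution, the PMF gives us the probability of each outcome.

Using the PMF formula:
P(X = 5) = 0.090576

Rounded to 4 decimal places: 0.0906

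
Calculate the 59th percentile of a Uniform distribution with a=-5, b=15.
6.8000

We have X ~ Uniform(a=-5, b=15).

We want to find x such that P(X ≤ x) = 0.59.

This is the 59th percentile, which means 59% of values fall below this point.

Using the inverse CDF (quantile function):
x = F⁻¹(0.59) = 6.8000

Verification: P(X ≤ 6.8000) = 0.59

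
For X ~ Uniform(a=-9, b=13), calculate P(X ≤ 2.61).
0.527727

We have X ~ Uniform(a=-9, b=13).

The CDF gives us P(X ≤ k).

Using the CDF:
P(X ≤ 2.61) = 0.527727

This means there's approximately a 52.8% chance that X is at most 2.61.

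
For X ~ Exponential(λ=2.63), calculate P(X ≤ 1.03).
0.933390

We have X ~ Exponential(λ=2.63).

The CDF gives us P(X ≤ k).

Using the CDF:
P(X ≤ 1.03) = 0.933390

This means there's approximately a 93.3% chance that X is at most 1.03.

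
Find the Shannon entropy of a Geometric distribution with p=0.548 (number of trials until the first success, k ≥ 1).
1.2564 nats

We have X ~ Geometric(p=0.548) (number of trials until the first success, k ≥ 1).

The Shannon entropy measures the uncertainty or information content of the distribution.

For a Geometric distribution with p=0.548 (number of trials until the first success, k ≥ 1):
H(X) = 1.2564 nats

(In bits, this would be 1.8127 bits.)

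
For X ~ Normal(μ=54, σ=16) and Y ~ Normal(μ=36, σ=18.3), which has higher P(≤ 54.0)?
Y has higher probability (P(Y ≤ 54.0) = 0.8373 > P(X ≤ 54.0) = 0.5000)

Compute P(≤ 54.0) for each distribution:

X ~ Normal(μ=54, σ=16):
P(X ≤ 54.0) = 0.5000

Y ~ Normal(μ=36, σ=18.3):
P(Y ≤ 54.0) = 0.8373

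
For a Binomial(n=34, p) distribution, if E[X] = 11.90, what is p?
p = 0.35

For a Binomial(n, p) distribution:
E[X] = n × p

Given n = 34 and E[X] = 11.90:
11.90 = 34 × p
p = 11.90 / 34 = 0.35

Verification: Binomial(34, 0.35) has E[X] = 11.90 ✓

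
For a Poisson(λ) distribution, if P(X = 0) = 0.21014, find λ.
λ = 1.5600

For a Poisson(λ) distribution, the PMF at 0 is:
P(X = 0) = λ^0 e^(-λ) / 0! = e^(-λ)

Given P(X = 0) = 0.21014:
e^(-λ) = 0.21014
-λ = ln(0.21014)
λ = -ln(0.21014) = 1.5600

Verification: e^(-1.5600) = 0.21014 ✓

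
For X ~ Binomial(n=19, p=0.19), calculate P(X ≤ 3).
0.499482

We have X ~ Binomial(n=19, p=0.19).

The CDF gives us P(X ≤ k).

Using the CDF:
P(X ≤ 3) = 0.499482

This means there's approximately a 49.9% chance that X is at most 3.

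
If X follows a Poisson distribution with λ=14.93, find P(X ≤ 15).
0.575260

We have X ~ Poisson(λ=14.93).

The CDF gives us P(X ≤ k).

Using the CDF:
P(X ≤ 15) = 0.575260

This means there's approximately a 57.5% chance that X is at most 15.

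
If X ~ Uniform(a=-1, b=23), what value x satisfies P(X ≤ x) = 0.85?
19.4000

We have X ~ Uniform(a=-1, b=23).

We want to find x such that P(X ≤ x) = 0.85.

This is the 85th percentile, which means 85% of values fall below this point.

Using the inverse CDF (quantile function):
x = F⁻¹(0.85) = 19.4000

Verification: P(X ≤ 19.4000) = 0.85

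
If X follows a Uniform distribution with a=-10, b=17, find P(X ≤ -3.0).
0.259259

We have X ~ Uniform(a=-10, b=17).

The CDF gives us P(X ≤ k).

Using the CDF:
P(X ≤ -3.0) = 0.259259

This means there's approximately a 25.9% chance that X is at most -3.0.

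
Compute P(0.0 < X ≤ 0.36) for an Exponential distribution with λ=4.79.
0.821720

We have X ~ Exponential(λ=4.79).

To find P(0.0 < X ≤ 0.36), we use:
P(0.0 < X ≤ 0.36) = P(X ≤ 0.36) - P(X ≤ 0.0)
                 = F(0.36) - F(0.0)
                 = 0.821720 - 0.000000
                 = 0.821720

So there's approximately a 82.2% chance that X falls in this range.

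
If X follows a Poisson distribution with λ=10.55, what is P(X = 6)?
0.050162

We have X ~ Poisson(λ=10.55).

For a Poisson distribution, the PMF gives us the probability of each outcome.

Using the PMF formula:
P(X = 6) = 0.050162

Rounded to 4 decimal places: 0.0502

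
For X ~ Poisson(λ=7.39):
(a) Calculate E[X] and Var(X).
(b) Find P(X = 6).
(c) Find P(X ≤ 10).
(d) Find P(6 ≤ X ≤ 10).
(a) E[X] = 7.3900, Var(X) = 7.3900
(b) P(X = 6) = 0.139668
(c) P(X ≤ 10) = 0.871505
(d) P(6 ≤ X ≤ 10) = 0.617816

We have X ~ Poisson(λ=7.39).

(a) Moments:
E[X] = 7.3900
Var(X) = 7.3900
σ = √Var(X) = 2.7185

(b) Point probability using PMF:
P(X = 6) = 0.139668

(c) Cumulative probability using CDF:
P(X ≤ 10) = F(10) = 0.871505

(d) Range probability:
P(6 ≤ X ≤ 10) = P(X ≤ 10) - P(X ≤ 5)
                   = F(10) - F(5)
                   = 0.871505 - 0.253689
                   = 0.617816

This means approximately 61.8% of outcomes fall in the interval [6, 10].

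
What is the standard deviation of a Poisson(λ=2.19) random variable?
1.4799

We have X ~ Poisson(λ=2.19).

For a Poisson distribution with λ=2.19:
σ = √Var(X) = 1.4799

The standard deviation is the square root of the variance.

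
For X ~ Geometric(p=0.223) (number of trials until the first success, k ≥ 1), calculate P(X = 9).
0.029626

We have X ~ Geometric(p=0.223) (number of trials until the first success, k ≥ 1).

For a Geometric distribution, the PMF gives us the probability of each outcome.

Using the PMF formula:
P(X = 9) = 0.029626

Rounded to 4 decimal places: 0.0296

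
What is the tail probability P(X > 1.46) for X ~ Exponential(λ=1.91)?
0.061507

We have X ~ Exponential(λ=1.91).

P(X > 1.46) = 1 - P(X ≤ 1.46)
                = 1 - F(1.46)
                = 1 - 0.938493
                = 0.061507

So there's approximately a 6.2% chance that X exceeds 1.46.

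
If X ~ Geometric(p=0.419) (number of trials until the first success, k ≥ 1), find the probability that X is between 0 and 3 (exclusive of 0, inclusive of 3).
0.803877

We have X ~ Geometric(p=0.419) (number of trials until the first success, k ≥ 1).

To find P(0 < X ≤ 3), we use:
P(0 < X ≤ 3) = P(X ≤ 3) - P(X ≤ 0)
                 = F(3) - F(0)
                 = 0.803877 - 0.000000
                 = 0.803877

So there's approximately a 80.4% chance that X falls in this range.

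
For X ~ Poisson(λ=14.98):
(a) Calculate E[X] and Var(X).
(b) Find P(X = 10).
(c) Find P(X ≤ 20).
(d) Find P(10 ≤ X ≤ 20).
(a) E[X] = 14.9800, Var(X) = 14.9800
(b) P(X = 10) = 0.048935
(c) P(X ≤ 20) = 0.917863
(d) P(10 ≤ X ≤ 20) = 0.847358

We have X ~ Poisson(λ=14.98).

(a) Moments:
E[X] = 14.9800
Var(X) = 14.9800
σ = √Var(X) = 3.8704

(b) Point probability using PMF:
P(X = 10) = 0.048935

(c) Cumulative probability using CDF:
P(X ≤ 20) = F(20) = 0.917863

(d) Range probability:
P(10 ≤ X ≤ 20) = P(X ≤ 20) - P(X ≤ 9)
                   = F(20) - F(9)
                   = 0.917863 - 0.070504
                   = 0.847358

This means approximately 84.7% of outcomes fall in the interval [10, 20].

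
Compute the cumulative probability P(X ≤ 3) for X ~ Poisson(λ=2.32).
0.795269

We have X ~ Poisson(λ=2.32).

The CDF gives us P(X ≤ k).

Using the CDF:
P(X ≤ 3) = 0.795269

This means there's approximately a 79.5% chance that X is at most 3.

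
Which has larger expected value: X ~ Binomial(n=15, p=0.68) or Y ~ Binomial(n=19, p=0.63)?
Y has larger mean (11.9700 > 10.2000)

Compute the expected value for each distribution:

X ~ Binomial(n=15, p=0.68):
E[X] = 10.2000

Y ~ Binomial(n=19, p=0.63):
E[Y] = 11.9700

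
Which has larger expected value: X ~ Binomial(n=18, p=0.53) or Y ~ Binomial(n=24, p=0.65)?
Y has larger mean (15.6000 > 9.5400)

Compute the expected value for each distribution:

X ~ Binomial(n=18, p=0.53):
E[X] = 9.5400

Y ~ Binomial(n=24, p=0.65):
E[Y] = 15.6000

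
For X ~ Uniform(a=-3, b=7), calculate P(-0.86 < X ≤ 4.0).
0.486000

We have X ~ Uniform(a=-3, b=7).

To find P(-0.86 < X ≤ 4.0), we use:
P(-0.86 < X ≤ 4.0) = P(X ≤ 4.0) - P(X ≤ -0.86)
                 = F(4.0) - F(-0.86)
                 = 0.700000 - 0.214000
                 = 0.486000

So there's approximately a 48.6% chance that X falls in this range.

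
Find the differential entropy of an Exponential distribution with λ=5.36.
-0.6790 nats

We have X ~ Exponential(λ=5.36).

The differential entropy measures the uncertainty or information content of the distribution.

For an Exponential distribution with λ=5.36:
h(X) = -0.6790 nats

(In bits, this would be -0.9795 bits.)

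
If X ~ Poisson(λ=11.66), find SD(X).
3.4147

We have X ~ Poisson(λ=11.66).

For a Poisson distribution with λ=11.66:
σ = √Var(X) = 3.4147

The standard deviation is the square root of the variance.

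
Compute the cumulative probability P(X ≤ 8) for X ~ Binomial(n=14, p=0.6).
0.514145

We have X ~ Binomial(n=14, p=0.6).

The CDF gives us P(X ≤ k).

Using the CDF:
P(X ≤ 8) = 0.514145

This means there's approximately a 51.4% chance that X is at most 8.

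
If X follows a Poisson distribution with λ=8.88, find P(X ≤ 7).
0.338137

We have X ~ Poisson(λ=8.88).

The CDF gives us P(X ≤ k).

Using the CDF:
P(X ≤ 7) = 0.338137

This means there's approximately a 33.8% chance that X is at most 7.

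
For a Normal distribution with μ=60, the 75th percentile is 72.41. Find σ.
σ = 18.3991

For X ~ Normal(μ, σ), the p-th percentile satisfies x = μ + z_p × σ,
where z_p = Φ⁻¹(p) is the standard normal quantile.

Step 1: z_{0.75} = Φ⁻¹(0.75) = 0.6745

Step 2: Solve for σ:
72.41 = 60 + 0.6745 × σ
σ = (72.41 - 60) / 0.6745
σ = 12.41 / 0.6745
σ = 18.3991

Verification: μ + z × σ = 60 + 0.6745 × 18.3991 = 72.41 ✓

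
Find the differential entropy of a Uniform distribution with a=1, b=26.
3.2189 nats

We have X ~ Uniform(a=1, b=26).

The differential entropy measures the uncertainty or information content of the distribution.

For a Uniform distribution with a=1, b=26:
h(X) = 3.2189 nats

(In bits, this would be 4.6439 bits.)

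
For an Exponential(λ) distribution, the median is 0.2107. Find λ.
λ = 3.2897

For X ~ Exponential(λ), the CDF is F(x) = 1 - e^(-λx).
The median m satisfies F(m) = 0.5:
1 - e^(-λm) = 0.5
e^(-λm) = 0.5
λm = ln(2)
m = ln(2) / λ

Given m = 0.2107:
λ = ln(2) / 0.2107 = 0.693147 / 0.2107 = 3.2897

Verification: ln(2) / 3.2897 = 0.2107 ✓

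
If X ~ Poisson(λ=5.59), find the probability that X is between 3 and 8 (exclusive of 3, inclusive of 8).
0.694855

We have X ~ Poisson(λ=5.59).

To find P(3 < X ≤ 8), we use:
P(3 < X ≤ 8) = P(X ≤ 8) - P(X ≤ 3)
                 = F(8) - F(3)
                 = 0.886563 - 0.191707
                 = 0.694855

So there's approximately a 69.5% chance that X falls in this range.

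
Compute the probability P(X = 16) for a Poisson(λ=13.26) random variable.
0.076091

We have X ~ Poisson(λ=13.26).

For a Poisson distribution, the PMF gives us the probability of each outcome.

Using the PMF formula:
P(X = 16) = 0.076091

Rounded to 4 decimal places: 0.0761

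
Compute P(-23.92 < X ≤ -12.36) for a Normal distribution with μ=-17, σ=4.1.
0.825397

We have X ~ Normal(μ=-17, σ=4.1).

To find P(-23.92 < X ≤ -12.36), we use:
P(-23.92 < X ≤ -12.36) = P(X ≤ -12.36) - P(X ≤ -23.92)
                 = F(-12.36) - F(-23.92)
                 = 0.871121 - 0.045724
                 = 0.825397

So there's approximately a 82.5% chance that X falls in this range.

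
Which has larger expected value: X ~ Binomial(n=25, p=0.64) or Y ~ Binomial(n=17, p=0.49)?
X has larger mean (16.0000 > 8.3300)

Compute the expected value for each distribution:

X ~ Binomial(n=25, p=0.64):
E[X] = 16.0000

Y ~ Binomial(n=17, p=0.49):
E[Y] = 8.3300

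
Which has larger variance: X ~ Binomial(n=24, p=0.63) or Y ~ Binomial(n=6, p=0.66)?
X has larger variance (5.5944 > 1.3464)

Compute the variance for each distribution:

X ~ Binomial(n=24, p=0.63):
Var(X) = 5.5944

Y ~ Binomial(n=6, p=0.66):
Var(Y) = 1.3464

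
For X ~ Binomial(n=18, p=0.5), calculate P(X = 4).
0.011673

We have X ~ Binomial(n=18, p=0.5).

For a Binomial distribution, the PMF gives us the probability of each outcome.

Using the PMF formula:
P(X = 4) = 0.011673

Rounded to 4 decimal places: 0.0117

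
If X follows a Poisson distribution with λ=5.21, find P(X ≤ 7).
0.843794

We have X ~ Poisson(λ=5.21).

The CDF gives us P(X ≤ k).

Using the CDF:
P(X ≤ 7) = 0.843794

This means there's approximately a 84.4% chance that X is at most 7.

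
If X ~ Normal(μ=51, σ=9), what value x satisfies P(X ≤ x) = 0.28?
45.7544

We have X ~ Normal(μ=51, σ=9).

We want to find x such that P(X ≤ x) = 0.28.

This is the 28th percentile, which means 28% of values fall below this point.

Using the inverse CDF (quantile function):
x = F⁻¹(0.28) = 45.7544

Verification: P(X ≤ 45.7544) = 0.28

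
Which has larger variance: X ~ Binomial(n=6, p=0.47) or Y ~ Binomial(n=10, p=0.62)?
Y has larger variance (2.3560 > 1.4946)

Compute the variance for each distribution:

X ~ Binomial(n=6, p=0.47):
Var(X) = 1.4946

Y ~ Binomial(n=10, p=0.62):
Var(Y) = 2.3560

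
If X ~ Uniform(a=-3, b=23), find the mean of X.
10.0000

We have X ~ Uniform(a=-3, b=23).

For a Uniform distribution with a=-3, b=23:
E[X] = 10.0000

This is the expected (average) value of X.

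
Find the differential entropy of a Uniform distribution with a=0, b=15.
2.7081 nats

We have X ~ Uniform(a=0, b=15).

The differential entropy measures the uncertainty or information content of the distribution.

For a Uniform distribution with a=0, b=15:
h(X) = 2.7081 nats

(In bits, this would be 3.9069 bits.)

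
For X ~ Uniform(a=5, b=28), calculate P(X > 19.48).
0.370435

We have X ~ Uniform(a=5, b=28).

P(X > 19.48) = 1 - P(X ≤ 19.48)
                = 1 - F(19.48)
                = 1 - 0.629565
                = 0.370435

So there's approximately a 37.0% chance that X exceeds 19.48.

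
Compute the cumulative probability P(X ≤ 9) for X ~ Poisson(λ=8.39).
0.667209

We have X ~ Poisson(λ=8.39).

The CDF gives us P(X ≤ k).

Using the CDF:
P(X ≤ 9) = 0.667209

This means there's approximately a 66.7% chance that X is at most 9.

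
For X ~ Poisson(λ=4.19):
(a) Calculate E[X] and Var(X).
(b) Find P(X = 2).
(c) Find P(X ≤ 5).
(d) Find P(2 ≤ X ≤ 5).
(a) E[X] = 4.1900, Var(X) = 4.1900
(b) P(X = 2) = 0.132955
(c) P(X ≤ 5) = 0.754774
(d) P(2 ≤ X ≤ 5) = 0.676165

We have X ~ Poisson(λ=4.19).

(a) Moments:
E[X] = 4.1900
Var(X) = 4.1900
σ = √Var(X) = 2.0469

(b) Point probability using PMF:
P(X = 2) = 0.132955

(c) Cumulative probability using CDF:
P(X ≤ 5) = F(5) = 0.754774

(d) Range probability:
P(2 ≤ X ≤ 5) = P(X ≤ 5) - P(X ≤ 1)
                   = F(5) - F(1)
                   = 0.754774 - 0.078609
                   = 0.676165

This means approximately 67.6% of outcomes fall in the interval [2, 5].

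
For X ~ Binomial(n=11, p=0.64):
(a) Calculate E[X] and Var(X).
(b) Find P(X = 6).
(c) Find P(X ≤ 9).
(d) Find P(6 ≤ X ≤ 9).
(a) E[X] = 7.0400, Var(X) = 2.5344
(b) P(X = 6) = 0.191970
(c) P(X ≤ 9) = 0.946966
(d) P(6 ≤ X ≤ 9) = 0.780835

We have X ~ Binomial(n=11, p=0.64).

(a) Moments:
E[X] = 7.0400
Var(X) = 2.5344
σ = √Var(X) = 1.5920

(b) Point probability using PMF:
P(X = 6) = 0.191970

(c) Cumulative probability using CDF:
P(X ≤ 9) = F(9) = 0.946966

(d) Range probability:
P(6 ≤ X ≤ 9) = P(X ≤ 9) - P(X ≤ 5)
                   = F(9) - F(5)
                   = 0.946966 - 0.166130
                   = 0.780835

This means approximately 78.1% of outcomes fall in the interval [6, 9].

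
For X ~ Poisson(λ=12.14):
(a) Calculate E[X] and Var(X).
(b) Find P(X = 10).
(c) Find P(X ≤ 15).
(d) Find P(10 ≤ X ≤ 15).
(a) E[X] = 12.1400, Var(X) = 12.1400
(b) P(X = 10) = 0.102350
(c) P(X ≤ 15) = 0.834105
(d) P(10 ≤ X ≤ 15) = 0.603730

We have X ~ Poisson(λ=12.14).

(a) Moments:
E[X] = 12.1400
Var(X) = 12.1400
σ = √Var(X) = 3.4843

(b) Point probability using PMF:
P(X = 10) = 0.102350

(c) Cumulative probability using CDF:
P(X ≤ 15) = F(15) = 0.834105

(d) Range probability:
P(10 ≤ X ≤ 15) = P(X ≤ 15) - P(X ≤ 9)
                   = F(15) - F(9)
                   = 0.834105 - 0.230375
                   = 0.603730

This means approximately 60.4% of outcomes fall in the interval [10, 15].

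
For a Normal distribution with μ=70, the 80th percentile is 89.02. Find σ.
σ = 22.5992

For X ~ Normal(μ, σ), the p-th percentile satisfies x = μ + z_p × σ,
where z_p = Φ⁻¹(p) is the standard normal quantile.

Step 1: z_{0.8} = Φ⁻¹(0.8) = 0.8416

Step 2: Solve for σ:
89.02 = 70 + 0.8416 × σ
σ = (89.02 - 70) / 0.8416
σ = 19.02 / 0.8416
σ = 22.5992

Verification: μ + z × σ = 70 + 0.8416 × 22.5992 = 89.02 ✓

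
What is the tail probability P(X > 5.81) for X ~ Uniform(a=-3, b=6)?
0.021111

We have X ~ Uniform(a=-3, b=6).

P(X > 5.81) = 1 - P(X ≤ 5.81)
                = 1 - F(5.81)
                = 1 - 0.978889
                = 0.021111

So there's approximately a 2.1% chance that X exceeds 5.81.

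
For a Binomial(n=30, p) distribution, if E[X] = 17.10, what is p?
p = 0.57

For a Binomial(n, p) distribution:
E[X] = n × p

Given n = 30 and E[X] = 17.10:
17.10 = 30 × p
p = 17.10 / 30 = 0.57

Verification: Binomial(30, 0.57) has E[X] = 17.10 ✓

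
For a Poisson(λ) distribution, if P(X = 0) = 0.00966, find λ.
λ = 4.6398

For a Poisson(λ) distribution, the PMF at 0 is:
P(X = 0) = λ^0 e^(-λ) / 0! = e^(-λ)

Given P(X = 0) = 0.00966:
e^(-λ) = 0.00966
-λ = ln(0.00966)
λ = -ln(0.00966) = 4.6398

Verification: e^(-4.6398) = 0.00966 ✓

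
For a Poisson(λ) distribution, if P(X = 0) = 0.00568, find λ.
λ = 5.1708

For a Poisson(λ) distribution, the PMF at 0 is:
P(X = 0) = λ^0 e^(-λ) / 0! = e^(-λ)

Given P(X = 0) = 0.00568:
e^(-λ) = 0.00568
-λ = ln(0.00568)
λ = -ln(0.00568) = 5.1708

Verification: e^(-5.1708) = 0.00568 ✓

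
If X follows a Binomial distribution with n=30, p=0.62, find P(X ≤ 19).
0.627035

We have X ~ Binomial(n=30, p=0.62).

The CDF gives us P(X ≤ k).

Using the CDF:
P(X ≤ 19) = 0.627035

This means there's approximately a 62.7% chance that X is at most 19.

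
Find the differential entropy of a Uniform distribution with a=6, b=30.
3.1781 nats

We have X ~ Uniform(a=6, b=30).

The differential entropy measures the uncertainty or information content of the distribution.

For a Uniform distribution with a=6, b=30:
h(X) = 3.1781 nats

(In bits, this would be 4.5850 bits.)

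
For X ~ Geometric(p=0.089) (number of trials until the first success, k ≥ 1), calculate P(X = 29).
0.006545

We have X ~ Geometric(p=0.089) (number of trials until the first success, k ≥ 1).

For a Geometric distribution, the PMF gives us the probability of each outcome.

Using the PMF formula:
P(X = 29) = 0.006545

Rounded to 4 decimal places: 0.0065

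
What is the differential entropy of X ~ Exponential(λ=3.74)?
-0.3191 nats

We have X ~ Exponential(λ=3.74).

The differential entropy measures the uncertainty or information content of the distribution.

For an Exponential distribution with λ=3.74:
h(X) = -0.3191 nats

(In bits, this would be -0.4603 bits.)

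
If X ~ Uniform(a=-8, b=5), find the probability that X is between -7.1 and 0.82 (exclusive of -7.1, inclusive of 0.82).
0.609231

We have X ~ Uniform(a=-8, b=5).

To find P(-7.1 < X ≤ 0.82), we use:
P(-7.1 < X ≤ 0.82) = P(X ≤ 0.82) - P(X ≤ -7.1)
                 = F(0.82) - F(-7.1)
                 = 0.678462 - 0.069231
                 = 0.609231

So there's approximately a 60.9% chance that X falls in this range.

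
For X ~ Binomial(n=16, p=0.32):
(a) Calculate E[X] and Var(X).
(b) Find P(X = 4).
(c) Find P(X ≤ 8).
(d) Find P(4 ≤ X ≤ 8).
(a) E[X] = 5.1200, Var(X) = 3.4816
(b) P(X = 4) = 0.186543
(c) P(X ≤ 8) = 0.961217
(d) P(4 ≤ X ≤ 8) = 0.765880

We have X ~ Binomial(n=16, p=0.32).

(a) Moments:
E[X] = 5.1200
Var(X) = 3.4816
σ = √Var(X) = 1.8659

(b) Point probability using PMF:
P(X = 4) = 0.186543

(c) Cumulative probability using CDF:
P(X ≤ 8) = F(8) = 0.961217

(d) Range probability:
P(4 ≤ X ≤ 8) = P(X ≤ 8) - P(X ≤ 3)
                   = F(8) - F(3)
                   = 0.961217 - 0.195337
                   = 0.765880

This means approximately 76.6% of outcomes fall in the interval [4, 8].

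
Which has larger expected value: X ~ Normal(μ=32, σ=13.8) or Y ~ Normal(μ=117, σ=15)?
Y has larger mean (117.0000 > 32.0000)

Compute the expected value for each distribution:

X ~ Normal(μ=32, σ=13.8):
E[X] = 32.0000

Y ~ Normal(μ=117, σ=15):
E[Y] = 117.0000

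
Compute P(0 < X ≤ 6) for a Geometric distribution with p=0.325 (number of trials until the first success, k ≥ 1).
0.905415

We have X ~ Geometric(p=0.325) (number of trials until the first success, k ≥ 1).

To find P(0 < X ≤ 6), we use:
P(0 < X ≤ 6) = P(X ≤ 6) - P(X ≤ 0)
                 = F(6) - F(0)
                 = 0.905415 - 0.000000
                 = 0.905415

So there's approximately a 90.5% chance that X falls in this range.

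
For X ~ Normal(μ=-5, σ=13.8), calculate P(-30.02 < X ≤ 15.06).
0.892062

We have X ~ Normal(μ=-5, σ=13.8).

To find P(-30.02 < X ≤ 15.06), we use:
P(-30.02 < X ≤ 15.06) = P(X ≤ 15.06) - P(X ≤ -30.02)
                 = F(15.06) - F(-30.02)
                 = 0.926975 - 0.034913
                 = 0.892062

So there's approximately a 89.2% chance that X falls in this range.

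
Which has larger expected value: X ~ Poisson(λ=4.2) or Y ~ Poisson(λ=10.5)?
Y has larger mean (10.5000 > 4.2000)

Compute the expected value for each distribution:

X ~ Poisson(λ=4.2):
E[X] = 4.2000

Y ~ Poisson(λ=10.5):
E[Y] = 10.5000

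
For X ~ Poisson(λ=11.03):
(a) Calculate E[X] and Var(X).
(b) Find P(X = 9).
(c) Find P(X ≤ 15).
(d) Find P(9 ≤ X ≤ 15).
(a) E[X] = 11.0300, Var(X) = 11.0300
(b) P(X = 9) = 0.107932
(c) P(X ≤ 15) = 0.905787
(d) P(9 ≤ X ≤ 15) = 0.676455

We have X ~ Poisson(λ=11.03).

(a) Moments:
E[X] = 11.0300
Var(X) = 11.0300
σ = √Var(X) = 3.3211

(b) Point probability using PMF:
P(X = 9) = 0.107932

(c) Cumulative probability using CDF:
P(X ≤ 15) = F(15) = 0.905787

(d) Range probability:
P(9 ≤ X ≤ 15) = P(X ≤ 15) - P(X ≤ 8)
                   = F(15) - F(8)
                   = 0.905787 - 0.229332
                   = 0.676455

This means approximately 67.6% of outcomes fall in the interval [9, 15].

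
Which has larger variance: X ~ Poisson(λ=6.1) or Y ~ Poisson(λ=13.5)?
Y has larger variance (13.5000 > 6.1000)

Compute the variance for each distribution:

X ~ Poisson(λ=6.1):
Var(X) = 6.1000

Y ~ Poisson(λ=13.5):
Var(Y) = 13.5000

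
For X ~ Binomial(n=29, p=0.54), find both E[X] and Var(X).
E[X] = 15.6600, Var(X) = 7.2036

We have X ~ Binomial(n=29, p=0.54).

For a Binomial distribution with n=29, p=0.54:

Expected value:
E[X] = 15.6600

Variance:
Var(X) = 7.2036

Standard deviation:
σ = √Var(X) = 2.6840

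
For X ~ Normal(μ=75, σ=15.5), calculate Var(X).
240.2500

We have X ~ Normal(μ=75, σ=15.5).

For a Normal distribution with μ=75, σ=15.5:
Var(X) = 240.2500

The variance measures the spread of the distribution around the mean.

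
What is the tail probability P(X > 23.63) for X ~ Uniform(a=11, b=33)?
0.425909

We have X ~ Uniform(a=11, b=33).

P(X > 23.63) = 1 - P(X ≤ 23.63)
                = 1 - F(23.63)
                = 1 - 0.574091
                = 0.425909

So there's approximately a 42.6% chance that X exceeds 23.63.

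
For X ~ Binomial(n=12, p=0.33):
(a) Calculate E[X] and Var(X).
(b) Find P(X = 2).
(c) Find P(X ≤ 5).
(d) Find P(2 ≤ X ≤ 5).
(a) E[X] = 3.9600, Var(X) = 2.6532
(b) P(X = 2) = 0.131015
(c) P(X ≤ 5) = 0.828887
(d) P(2 ≤ X ≤ 5) = 0.772341

We have X ~ Binomial(n=12, p=0.33).

(a) Moments:
E[X] = 3.9600
Var(X) = 2.6532
σ = √Var(X) = 1.6289

(b) Point probability using PMF:
P(X = 2) = 0.131015

(c) Cumulative probability using CDF:
P(X ≤ 5) = F(5) = 0.828887

(d) Range probability:
P(2 ≤ X ≤ 5) = P(X ≤ 5) - P(X ≤ 1)
                   = F(5) - F(1)
                   = 0.828887 - 0.056546
                   = 0.772341

This means approximately 77.2% of outcomes fall in the interval [2, 5].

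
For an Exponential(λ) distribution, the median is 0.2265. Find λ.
λ = 3.0603

For X ~ Exponential(λ), the CDF is F(x) = 1 - e^(-λx).
The median m satisfies F(m) = 0.5:
1 - e^(-λm) = 0.5
e^(-λm) = 0.5
λm = ln(2)
m = ln(2) / λ

Given m = 0.2265:
λ = ln(2) / 0.2265 = 0.693147 / 0.2265 = 3.0603

Verification: ln(2) / 3.0603 = 0.2265 ✓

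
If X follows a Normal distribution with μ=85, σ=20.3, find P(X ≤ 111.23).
0.901842

We have X ~ Normal(μ=85, σ=20.3).

The CDF gives us P(X ≤ k).

Using the CDF:
P(X ≤ 111.23) = 0.901842

This means there's approximately a 90.2% chance that X is at most 111.23.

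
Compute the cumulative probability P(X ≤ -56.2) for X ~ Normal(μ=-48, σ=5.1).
0.053935

We have X ~ Normal(μ=-48, σ=5.1).

The CDF gives us P(X ≤ k).

Using the CDF:
P(X ≤ -56.2) = 0.053935

This means there's approximately a 5.4% chance that X is at most -56.2.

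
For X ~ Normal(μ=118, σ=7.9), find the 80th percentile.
124.6488

We have X ~ Normal(μ=118, σ=7.9).

We want to find x such that P(X ≤ x) = 0.8.

This is the 80th percentile, which means 80% of values fall below this point.

Using the inverse CDF (quantile function):
x = F⁻¹(0.8) = 124.6488

Verification: P(X ≤ 124.6488) = 0.8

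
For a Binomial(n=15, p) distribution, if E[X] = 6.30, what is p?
p = 0.42

For a Binomial(n, p) distribution:
E[X] = n × p

Given n = 15 and E[X] = 6.30:
6.30 = 15 × p
p = 6.30 / 15 = 0.42

Verification: Binomial(15, 0.42) has E[X] = 6.30 ✓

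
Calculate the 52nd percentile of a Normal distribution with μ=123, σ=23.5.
124.1786

We have X ~ Normal(μ=123, σ=23.5).

We want to find x such that P(X ≤ x) = 0.52.

This is the 52nd percentile, which means 52% of values fall below this point.

Using the inverse CDF (quantile function):
x = F⁻¹(0.52) = 124.1786

Verification: P(X ≤ 124.1786) = 0.52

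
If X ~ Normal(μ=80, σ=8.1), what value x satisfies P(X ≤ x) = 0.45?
78.9821

We have X ~ Normal(μ=80, σ=8.1).

We want to find x such that P(X ≤ x) = 0.45.

This is the 45th percentile, which means 45% of values fall below this point.

Using the inverse CDF (quantile function):
x = F⁻¹(0.45) = 78.9821

Verification: P(X ≤ 78.9821) = 0.45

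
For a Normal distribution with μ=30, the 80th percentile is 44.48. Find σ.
σ = 17.2049

For X ~ Normal(μ, σ), the p-th percentile satisfies x = μ + z_p × σ,
where z_p = Φ⁻¹(p) is the standard normal quantile.

Step 1: z_{0.8} = Φ⁻¹(0.8) = 0.8416

Step 2: Solve for σ:
44.48 = 30 + 0.8416 × σ
σ = (44.48 - 30) / 0.8416
σ = 14.48 / 0.8416
σ = 17.2049

Verification: μ + z × σ = 30 + 0.8416 × 17.2049 = 44.48 ✓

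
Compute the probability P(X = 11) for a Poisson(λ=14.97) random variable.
0.066818

We have X ~ Poisson(λ=14.97).

For a Poisson distribution, the PMF gives us the probability of each outcome.

Using the PMF formula:
P(X = 11) = 0.066818

Rounded to 4 decimal places: 0.0668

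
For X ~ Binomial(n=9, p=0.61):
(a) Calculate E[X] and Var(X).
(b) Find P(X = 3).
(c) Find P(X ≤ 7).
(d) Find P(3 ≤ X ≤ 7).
(a) E[X] = 5.4900, Var(X) = 2.1411
(b) P(X = 3) = 0.067090
(c) P(X ≤ 7) = 0.921017
(d) P(3 ≤ X ≤ 7) = 0.899487

We have X ~ Binomial(n=9, p=0.61).

(a) Moments:
E[X] = 5.4900
Var(X) = 2.1411
σ = √Var(X) = 1.4632

(b) Point probability using PMF:
P(X = 3) = 0.067090

(c) Cumulative probability using CDF:
P(X ≤ 7) = F(7) = 0.921017

(d) Range probability:
P(3 ≤ X ≤ 7) = P(X ≤ 7) - P(X ≤ 2)
                   = F(7) - F(2)
                   = 0.921017 - 0.021530
                   = 0.899487

This means approximately 89.9% of outcomes fall in the interval [3, 7].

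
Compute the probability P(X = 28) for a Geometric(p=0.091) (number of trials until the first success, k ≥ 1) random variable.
0.006923

We have X ~ Geometric(p=0.091) (number of trials until the first success, k ≥ 1).

For a Geometric distribution, the PMF gives us the probability of each outcome.

Using the PMF formula:
P(X = 28) = 0.006923

Rounded to 4 decimal places: 0.0069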